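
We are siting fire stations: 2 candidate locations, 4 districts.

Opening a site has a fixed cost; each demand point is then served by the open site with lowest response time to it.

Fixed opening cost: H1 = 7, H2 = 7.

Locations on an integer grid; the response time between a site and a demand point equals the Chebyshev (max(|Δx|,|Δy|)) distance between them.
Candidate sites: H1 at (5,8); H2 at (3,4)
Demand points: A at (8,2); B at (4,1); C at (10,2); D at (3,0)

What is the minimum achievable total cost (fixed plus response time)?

26

Open {H2}: assign each demand point to its cheapest open site.
  A→H2 5, B→H2 3, C→H2 7, D→H2 4
  response time 19, fixed 7 → total 26.
Compare {H1, H2}: response time 18 + fixed 14 = 32.
Compare {H1}: response time 27 + fixed 7 = 34.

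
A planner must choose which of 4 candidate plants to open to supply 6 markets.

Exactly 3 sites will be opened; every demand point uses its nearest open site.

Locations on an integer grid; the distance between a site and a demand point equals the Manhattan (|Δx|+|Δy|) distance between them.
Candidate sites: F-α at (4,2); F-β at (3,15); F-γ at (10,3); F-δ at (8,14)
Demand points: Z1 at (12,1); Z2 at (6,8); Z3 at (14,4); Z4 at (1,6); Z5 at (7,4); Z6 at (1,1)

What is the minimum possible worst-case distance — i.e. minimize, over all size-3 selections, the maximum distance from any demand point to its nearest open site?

Open {F-α, F-β, F-γ}.
  Farthest demand point is Z2 at distance 8 (to F-α); all others are ≤ 8.
With {F-α, F-γ, F-δ} the worst case is 8.
With {F-β, F-γ, F-δ} the worst case is 11.
No size-3 selection achieves below 8.

8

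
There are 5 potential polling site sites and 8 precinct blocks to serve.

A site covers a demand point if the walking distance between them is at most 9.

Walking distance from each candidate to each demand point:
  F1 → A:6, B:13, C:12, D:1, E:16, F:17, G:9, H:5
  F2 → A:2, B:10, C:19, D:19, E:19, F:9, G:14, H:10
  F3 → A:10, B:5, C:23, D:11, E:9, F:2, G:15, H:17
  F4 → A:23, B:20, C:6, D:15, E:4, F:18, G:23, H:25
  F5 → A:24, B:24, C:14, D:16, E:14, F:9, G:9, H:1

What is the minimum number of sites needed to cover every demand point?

Coverage sets (demand points within 9 of each site):
  F1: {A, D, G, H}
  F2: {A, F}
  F3: {B, E, F}
  F4: {C, E}
  F5: {F, G, H}
No 2 sites suffice: every size-2 union leaves at least one demand point uncovered.
But {F1, F3, F4} covers everything, so the minimum is 3.

3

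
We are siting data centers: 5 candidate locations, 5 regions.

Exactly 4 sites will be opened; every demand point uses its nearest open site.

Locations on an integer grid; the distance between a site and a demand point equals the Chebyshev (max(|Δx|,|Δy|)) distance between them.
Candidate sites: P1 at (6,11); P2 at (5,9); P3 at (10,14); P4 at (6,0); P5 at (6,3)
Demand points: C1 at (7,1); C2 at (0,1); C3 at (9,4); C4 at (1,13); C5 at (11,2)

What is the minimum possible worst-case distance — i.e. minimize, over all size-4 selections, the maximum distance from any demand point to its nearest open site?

6

Open {P1, P2, P3, P4}.
  Farthest demand point is C2 at distance 6 (to P4); all others are ≤ 6.
With {P1, P2, P3, P5} the worst case is 6.
With {P1, P2, P4, P5} the worst case is 6.
No size-4 selection achieves below 6.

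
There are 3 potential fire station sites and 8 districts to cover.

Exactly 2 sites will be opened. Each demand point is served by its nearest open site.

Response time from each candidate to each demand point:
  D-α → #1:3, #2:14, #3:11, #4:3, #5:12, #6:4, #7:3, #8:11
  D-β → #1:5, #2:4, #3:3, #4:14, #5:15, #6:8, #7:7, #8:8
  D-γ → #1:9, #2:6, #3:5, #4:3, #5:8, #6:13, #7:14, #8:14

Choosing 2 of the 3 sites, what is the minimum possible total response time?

40

Open {D-α, D-β}.
  #1→D-α 3, #2→D-β 4, #3→D-β 3, #4→D-α 3, #5→D-α 12, #6→D-α 4, #7→D-α 3, #8→D-β 8  ⇒ total 40.
Compare {D-α, D-γ}: total 43.
Compare {D-β, D-γ}: total 46.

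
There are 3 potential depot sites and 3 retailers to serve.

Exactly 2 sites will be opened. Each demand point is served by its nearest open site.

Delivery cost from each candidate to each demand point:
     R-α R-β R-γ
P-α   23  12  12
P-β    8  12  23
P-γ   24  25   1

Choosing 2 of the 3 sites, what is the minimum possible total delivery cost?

Open {P-β, P-γ}.
  R-α→P-β 8, R-β→P-β 12, R-γ→P-γ 1  ⇒ total 21.
Compare {P-α, P-β}: total 32.
Compare {P-α, P-γ}: total 36.

21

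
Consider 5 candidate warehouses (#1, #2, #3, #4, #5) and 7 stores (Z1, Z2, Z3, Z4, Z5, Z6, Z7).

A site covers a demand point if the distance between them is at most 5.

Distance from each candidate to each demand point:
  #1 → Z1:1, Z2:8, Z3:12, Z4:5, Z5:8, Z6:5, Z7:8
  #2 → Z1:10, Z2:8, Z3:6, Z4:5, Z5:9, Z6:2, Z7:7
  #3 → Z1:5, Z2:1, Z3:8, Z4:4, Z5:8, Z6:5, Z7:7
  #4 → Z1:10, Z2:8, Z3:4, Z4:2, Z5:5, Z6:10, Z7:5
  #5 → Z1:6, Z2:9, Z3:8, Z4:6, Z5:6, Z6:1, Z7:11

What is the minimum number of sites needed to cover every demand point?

Coverage sets (demand points within 5 of each site):
  #1: {Z1, Z4, Z6}
  #2: {Z4, Z6}
  #3: {Z1, Z2, Z4, Z6}
  #4: {Z3, Z4, Z5, Z7}
  #5: {Z6}
No single site covers all 7 demand points.
But {#3, #4} covers everything, so the minimum is 2.

2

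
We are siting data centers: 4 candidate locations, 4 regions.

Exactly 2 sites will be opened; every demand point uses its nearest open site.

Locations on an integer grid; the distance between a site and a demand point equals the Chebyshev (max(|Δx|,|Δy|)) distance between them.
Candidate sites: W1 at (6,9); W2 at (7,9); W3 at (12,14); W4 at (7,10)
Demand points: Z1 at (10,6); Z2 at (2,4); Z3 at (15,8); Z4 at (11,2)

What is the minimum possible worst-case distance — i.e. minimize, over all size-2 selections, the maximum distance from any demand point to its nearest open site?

7

Open {W1, W3}.
  Farthest demand point is Z4 at distance 7 (to W1); all others are ≤ 7.
With {W2, W3} the worst case is 7.
With {W1, W2} the worst case is 8.
No size-2 selection achieves below 7.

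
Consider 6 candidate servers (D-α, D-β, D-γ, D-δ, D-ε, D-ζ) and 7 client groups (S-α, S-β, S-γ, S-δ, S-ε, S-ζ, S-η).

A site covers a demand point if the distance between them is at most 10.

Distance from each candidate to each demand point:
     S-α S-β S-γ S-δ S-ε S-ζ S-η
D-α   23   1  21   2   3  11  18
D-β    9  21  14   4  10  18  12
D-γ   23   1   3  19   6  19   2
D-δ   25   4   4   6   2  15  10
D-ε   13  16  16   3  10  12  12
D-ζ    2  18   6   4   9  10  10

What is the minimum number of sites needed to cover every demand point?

2

Coverage sets (demand points within 10 of each site):
  D-α: {S-β, S-δ, S-ε}
  D-β: {S-α, S-δ, S-ε}
  D-γ: {S-β, S-γ, S-ε, S-η}
  D-δ: {S-β, S-γ, S-δ, S-ε, S-η}
  D-ε: {S-δ, S-ε}
  D-ζ: {S-α, S-γ, S-δ, S-ε, S-ζ, S-η}
No single site covers all 7 demand points.
But {D-α, D-ζ} covers everything, so the minimum is 2.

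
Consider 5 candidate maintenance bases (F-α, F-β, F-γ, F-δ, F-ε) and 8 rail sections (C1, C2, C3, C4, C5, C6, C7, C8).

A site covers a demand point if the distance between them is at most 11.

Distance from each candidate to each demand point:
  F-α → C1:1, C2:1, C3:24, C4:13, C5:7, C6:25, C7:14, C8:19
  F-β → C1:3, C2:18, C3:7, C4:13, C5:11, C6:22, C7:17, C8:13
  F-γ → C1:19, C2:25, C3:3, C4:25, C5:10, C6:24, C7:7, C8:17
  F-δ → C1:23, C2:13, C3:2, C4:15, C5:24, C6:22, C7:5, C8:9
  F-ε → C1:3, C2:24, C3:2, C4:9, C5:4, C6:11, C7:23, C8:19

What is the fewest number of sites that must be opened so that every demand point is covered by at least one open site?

Coverage sets (demand points within 11 of each site):
  F-α: {C1, C2, C5}
  F-β: {C1, C3, C5}
  F-γ: {C3, C5, C7}
  F-δ: {C3, C7, C8}
  F-ε: {C1, C3, C4, C5, C6}
No 2 sites suffice: every size-2 union leaves at least one demand point uncovered.
But {F-α, F-δ, F-ε} covers everything, so the minimum is 3.

3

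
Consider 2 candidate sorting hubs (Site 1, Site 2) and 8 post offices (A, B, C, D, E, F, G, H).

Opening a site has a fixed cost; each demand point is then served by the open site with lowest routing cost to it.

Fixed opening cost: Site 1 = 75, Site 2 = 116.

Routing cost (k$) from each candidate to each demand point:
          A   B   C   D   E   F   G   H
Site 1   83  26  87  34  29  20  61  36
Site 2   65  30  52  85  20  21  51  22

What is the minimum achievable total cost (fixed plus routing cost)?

451

Open {Site 1}: assign each demand point to its cheapest open site.
  A→Site 1 83, B→Site 1 26, C→Site 1 87, D→Site 1 34, E→Site 1 29, F→Site 1 20, G→Site 1 61, H→Site 1 36
  routing cost 376, fixed 75 → total 451.
Compare {Site 2}: routing cost 346 + fixed 116 = 462.
Compare {Site 1, Site 2}: routing cost 290 + fixed 191 = 481.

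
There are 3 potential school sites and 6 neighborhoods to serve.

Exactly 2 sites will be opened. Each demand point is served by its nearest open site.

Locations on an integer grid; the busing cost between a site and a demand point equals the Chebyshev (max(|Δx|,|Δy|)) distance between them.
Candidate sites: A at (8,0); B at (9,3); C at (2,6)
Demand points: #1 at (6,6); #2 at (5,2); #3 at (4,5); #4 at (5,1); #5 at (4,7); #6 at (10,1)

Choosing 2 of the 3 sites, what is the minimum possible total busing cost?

16

Open {A, C}.
  #1→C 4, #2→A 3, #3→C 2, #4→A 3, #5→C 2, #6→A 2  ⇒ total 16.
Compare {B, C}: total 17.
Compare {A, B}: total 21.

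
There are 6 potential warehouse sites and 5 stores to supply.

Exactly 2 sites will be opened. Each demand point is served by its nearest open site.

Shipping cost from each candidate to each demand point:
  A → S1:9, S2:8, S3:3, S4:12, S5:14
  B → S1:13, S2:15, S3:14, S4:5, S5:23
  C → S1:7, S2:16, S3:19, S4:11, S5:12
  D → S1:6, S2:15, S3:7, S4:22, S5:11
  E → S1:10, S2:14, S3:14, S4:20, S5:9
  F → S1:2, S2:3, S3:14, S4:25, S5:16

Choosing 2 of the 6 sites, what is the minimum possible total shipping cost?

Open {A, F}.
  S1→F 2, S2→F 3, S3→A 3, S4→A 12, S5→A 14  ⇒ total 34.
Compare {A, B}: total 39.
Compare {A, D}: total 40.
No size-2 selection does better; minimum is 34.

34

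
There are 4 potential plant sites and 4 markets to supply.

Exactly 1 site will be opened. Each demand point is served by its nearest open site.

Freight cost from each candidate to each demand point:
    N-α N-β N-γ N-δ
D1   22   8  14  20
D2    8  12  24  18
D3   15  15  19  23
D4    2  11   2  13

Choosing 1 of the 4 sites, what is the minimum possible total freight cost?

28

Open {D4}.
  N-α→D4 2, N-β→D4 11, N-γ→D4 2, N-δ→D4 13  ⇒ total 28.
Compare {D2}: total 62.
Compare {D1}: total 64.
No size-1 selection does better; minimum is 28.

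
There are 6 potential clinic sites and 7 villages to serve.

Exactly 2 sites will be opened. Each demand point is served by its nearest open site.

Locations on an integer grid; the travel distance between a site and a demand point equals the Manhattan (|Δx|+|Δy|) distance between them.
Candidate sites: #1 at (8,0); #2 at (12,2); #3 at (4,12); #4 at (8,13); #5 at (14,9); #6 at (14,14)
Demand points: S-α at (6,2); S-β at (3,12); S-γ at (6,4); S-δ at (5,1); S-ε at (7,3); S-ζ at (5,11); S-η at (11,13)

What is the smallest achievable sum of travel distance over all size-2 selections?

Open {#1, #3}.
  S-α→#1 4, S-β→#3 1, S-γ→#1 6, S-δ→#1 4, S-ε→#1 4, S-ζ→#3 2, S-η→#3 8  ⇒ total 29.
Compare {#1, #4}: total 32.
Compare {#2, #3}: total 39.
No size-2 selection does better; minimum is 29.

29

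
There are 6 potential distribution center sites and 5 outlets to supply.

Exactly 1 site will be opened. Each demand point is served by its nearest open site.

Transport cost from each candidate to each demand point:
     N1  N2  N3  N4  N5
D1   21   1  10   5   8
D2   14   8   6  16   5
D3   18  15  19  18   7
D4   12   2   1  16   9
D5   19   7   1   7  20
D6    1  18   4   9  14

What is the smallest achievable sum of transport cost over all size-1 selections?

40

Open {D4}.
  N1→D4 12, N2→D4 2, N3→D4 1, N4→D4 16, N5→D4 9  ⇒ total 40.
Compare {D1}: total 45.
Compare {D6}: total 46.
No size-1 selection does better; minimum is 40.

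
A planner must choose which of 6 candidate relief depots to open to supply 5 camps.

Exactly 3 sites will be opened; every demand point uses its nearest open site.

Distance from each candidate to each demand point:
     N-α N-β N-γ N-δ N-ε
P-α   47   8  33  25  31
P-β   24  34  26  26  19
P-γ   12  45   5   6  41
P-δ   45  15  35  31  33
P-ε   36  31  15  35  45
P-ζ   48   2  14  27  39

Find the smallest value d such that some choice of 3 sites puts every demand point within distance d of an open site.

19

Open {P-α, P-β, P-γ}.
  Farthest demand point is N-ε at distance 19 (to P-β); all others are ≤ 19.
With {P-β, P-γ, P-δ} the worst case is 19.
With {P-β, P-γ, P-ζ} the worst case is 19.
No size-3 selection achieves below 19.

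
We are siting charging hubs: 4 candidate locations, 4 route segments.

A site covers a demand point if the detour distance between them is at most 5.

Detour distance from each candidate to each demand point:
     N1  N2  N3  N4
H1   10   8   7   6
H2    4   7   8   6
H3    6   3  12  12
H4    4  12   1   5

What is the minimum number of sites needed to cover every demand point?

Coverage sets (demand points within 5 of each site):
  H1: {}
  H2: {N1}
  H3: {N2}
  H4: {N1, N3, N4}
No single site covers all 4 demand points.
But {H3, H4} covers everything, so the minimum is 2.

2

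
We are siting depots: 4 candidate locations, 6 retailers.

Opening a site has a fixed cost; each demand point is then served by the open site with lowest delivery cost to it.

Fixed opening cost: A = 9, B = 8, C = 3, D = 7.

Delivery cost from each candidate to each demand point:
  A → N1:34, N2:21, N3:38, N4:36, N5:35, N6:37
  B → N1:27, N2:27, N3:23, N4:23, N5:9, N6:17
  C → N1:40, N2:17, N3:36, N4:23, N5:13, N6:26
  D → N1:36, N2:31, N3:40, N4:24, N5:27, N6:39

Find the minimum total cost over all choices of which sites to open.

127

Open {B, C}: assign each demand point to its cheapest open site.
  N1→B 27, N2→C 17, N3→B 23, N4→B 23, N5→B 9, N6→B 17
  delivery cost 116, fixed 11 → total 127.
Compare {B}: delivery cost 126 + fixed 8 = 134.
Compare {B, C, D}: delivery cost 116 + fixed 18 = 134.
Compare {A, B, C}: delivery cost 116 + fixed 20 = 136.
All other subsets cost ≥ 134. Minimum total cost: 127.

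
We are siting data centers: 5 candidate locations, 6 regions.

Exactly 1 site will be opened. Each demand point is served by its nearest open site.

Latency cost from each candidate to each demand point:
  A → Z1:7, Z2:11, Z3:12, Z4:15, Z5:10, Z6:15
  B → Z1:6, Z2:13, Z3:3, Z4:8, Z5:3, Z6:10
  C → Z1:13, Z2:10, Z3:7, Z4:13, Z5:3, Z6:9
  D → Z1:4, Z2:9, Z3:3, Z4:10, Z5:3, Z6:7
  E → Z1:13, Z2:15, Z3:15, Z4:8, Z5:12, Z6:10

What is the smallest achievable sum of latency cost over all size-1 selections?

36

Open {D}.
  Z1→D 4, Z2→D 9, Z3→D 3, Z4→D 10, Z5→D 3, Z6→D 7  ⇒ total 36.
Compare {B}: total 43.
Compare {C}: total 55.
No size-1 selection does better; minimum is 36.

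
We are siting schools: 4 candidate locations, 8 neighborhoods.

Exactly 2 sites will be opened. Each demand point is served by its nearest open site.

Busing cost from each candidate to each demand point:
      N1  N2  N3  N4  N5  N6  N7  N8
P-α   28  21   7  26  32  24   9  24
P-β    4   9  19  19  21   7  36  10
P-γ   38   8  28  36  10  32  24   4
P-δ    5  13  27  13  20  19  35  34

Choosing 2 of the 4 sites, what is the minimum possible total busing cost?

Open {P-α, P-β}.
  N1→P-β 4, N2→P-β 9, N3→P-α 7, N4→P-β 19, N5→P-β 21, N6→P-β 7, N7→P-α 9, N8→P-β 10  ⇒ total 86.
Compare {P-β, P-γ}: total 95.
Compare {P-α, P-δ}: total 110.
No size-2 selection does better; minimum is 86.

86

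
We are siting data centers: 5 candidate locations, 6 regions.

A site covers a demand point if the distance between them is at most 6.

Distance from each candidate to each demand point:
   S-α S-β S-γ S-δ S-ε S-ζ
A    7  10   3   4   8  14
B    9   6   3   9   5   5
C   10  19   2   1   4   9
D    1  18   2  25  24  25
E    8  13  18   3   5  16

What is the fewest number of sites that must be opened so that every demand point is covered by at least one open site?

3

Coverage sets (demand points within 6 of each site):
  A: {S-γ, S-δ}
  B: {S-β, S-γ, S-ε, S-ζ}
  C: {S-γ, S-δ, S-ε}
  D: {S-α, S-γ}
  E: {S-δ, S-ε}
No 2 sites suffice: every size-2 union leaves at least one demand point uncovered.
But {A, B, D} covers everything, so the minimum is 3.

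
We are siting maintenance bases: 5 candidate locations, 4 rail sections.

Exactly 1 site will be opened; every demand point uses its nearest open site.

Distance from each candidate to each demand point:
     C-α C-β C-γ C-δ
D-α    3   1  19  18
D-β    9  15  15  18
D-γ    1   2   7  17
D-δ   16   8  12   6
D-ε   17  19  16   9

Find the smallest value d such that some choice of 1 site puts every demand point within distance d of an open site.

16

Open {D-δ}.
  Farthest demand point is C-α at distance 16 (to D-δ); all others are ≤ 16.
With {D-γ} the worst case is 17.
With {D-β} the worst case is 18.
No size-1 selection achieves below 16.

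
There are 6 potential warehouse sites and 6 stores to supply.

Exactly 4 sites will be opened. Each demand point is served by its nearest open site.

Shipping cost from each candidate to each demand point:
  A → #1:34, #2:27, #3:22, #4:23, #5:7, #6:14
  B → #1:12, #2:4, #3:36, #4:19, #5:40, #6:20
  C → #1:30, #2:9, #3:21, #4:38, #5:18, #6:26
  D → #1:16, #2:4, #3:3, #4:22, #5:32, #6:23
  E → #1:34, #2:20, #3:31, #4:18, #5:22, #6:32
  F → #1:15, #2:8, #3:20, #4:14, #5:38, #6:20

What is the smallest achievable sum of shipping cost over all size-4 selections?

54

Open {A, B, D, F}.
  #1→B 12, #2→B 4, #3→D 3, #4→F 14, #5→A 7, #6→A 14  ⇒ total 54.
Compare {A, C, D, F}: total 57.
Compare {A, D, E, F}: total 57.
No size-4 selection does better; minimum is 54.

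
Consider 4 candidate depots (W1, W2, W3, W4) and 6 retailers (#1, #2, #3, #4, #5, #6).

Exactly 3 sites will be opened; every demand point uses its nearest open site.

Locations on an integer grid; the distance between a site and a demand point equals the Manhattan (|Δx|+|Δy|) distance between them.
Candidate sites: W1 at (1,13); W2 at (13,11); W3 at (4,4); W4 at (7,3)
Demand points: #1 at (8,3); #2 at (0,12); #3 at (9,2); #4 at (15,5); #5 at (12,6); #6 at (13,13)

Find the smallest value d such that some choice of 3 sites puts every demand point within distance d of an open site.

Open {W1, W2, W3}.
  Farthest demand point is #4 at distance 8 (to W2); all others are ≤ 8.
With {W1, W2, W4} the worst case is 8.
With {W1, W3, W4} the worst case is 12.
No size-3 selection achieves below 8.

8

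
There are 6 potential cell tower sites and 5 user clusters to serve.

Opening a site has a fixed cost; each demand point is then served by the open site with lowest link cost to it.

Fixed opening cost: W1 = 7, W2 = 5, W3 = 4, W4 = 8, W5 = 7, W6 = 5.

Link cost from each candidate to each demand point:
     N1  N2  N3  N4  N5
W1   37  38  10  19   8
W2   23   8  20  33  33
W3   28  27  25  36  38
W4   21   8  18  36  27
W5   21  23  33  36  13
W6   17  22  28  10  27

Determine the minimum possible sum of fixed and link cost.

Open {W1, W2, W6}: assign each demand point to its cheapest open site.
  N1→W6 17, N2→W2 8, N3→W1 10, N4→W6 10, N5→W1 8
  link cost 53, fixed 17 → total 70.
Compare {W1, W4, W6}: link cost 53 + fixed 20 = 73.
Compare {W1, W2, W3, W6}: link cost 53 + fixed 21 = 74.
Compare {W1, W2, W5, W6}: link cost 53 + fixed 24 = 77.
All other subsets cost ≥ 73. Minimum total cost: 70.

70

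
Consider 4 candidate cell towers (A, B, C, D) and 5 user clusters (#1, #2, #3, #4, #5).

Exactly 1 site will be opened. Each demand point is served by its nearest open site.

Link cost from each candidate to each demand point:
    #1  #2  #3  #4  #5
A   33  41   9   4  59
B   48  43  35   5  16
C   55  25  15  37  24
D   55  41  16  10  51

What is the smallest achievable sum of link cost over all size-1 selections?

146

Open {A}.
  #1→A 33, #2→A 41, #3→A 9, #4→A 4, #5→A 59  ⇒ total 146.
Compare {B}: total 147.
Compare {C}: total 156.
No size-1 selection does better; minimum is 146.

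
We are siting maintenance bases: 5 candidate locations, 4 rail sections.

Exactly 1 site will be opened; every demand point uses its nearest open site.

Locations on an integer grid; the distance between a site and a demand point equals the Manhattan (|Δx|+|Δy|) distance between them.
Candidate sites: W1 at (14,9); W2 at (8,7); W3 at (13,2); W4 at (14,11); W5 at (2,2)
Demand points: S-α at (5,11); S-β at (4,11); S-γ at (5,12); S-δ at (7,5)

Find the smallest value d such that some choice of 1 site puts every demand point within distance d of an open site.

8

Open {W2}.
  Farthest demand point is S-β at distance 8 (to W2); all others are ≤ 8.
With {W1} the worst case is 12.
With {W4} the worst case is 13.
No size-1 selection achieves below 8.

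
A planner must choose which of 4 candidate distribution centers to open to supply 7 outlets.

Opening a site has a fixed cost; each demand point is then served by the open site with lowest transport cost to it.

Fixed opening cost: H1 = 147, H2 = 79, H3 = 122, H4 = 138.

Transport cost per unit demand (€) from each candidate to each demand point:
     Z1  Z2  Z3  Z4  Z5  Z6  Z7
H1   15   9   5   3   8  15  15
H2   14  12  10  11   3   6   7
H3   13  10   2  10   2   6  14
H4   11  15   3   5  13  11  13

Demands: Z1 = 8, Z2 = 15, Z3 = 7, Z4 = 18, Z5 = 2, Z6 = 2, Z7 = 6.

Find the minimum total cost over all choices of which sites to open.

Open {H1, H2}: assign each demand point to its cheapest open site.
  Z1→H2 8×14=112, Z2→H1 15×9=135, Z3→H1 7×5=35, Z4→H1 18×3=54, Z5→H2 2×3=6, Z6→H2 2×6=12, Z7→H2 6×7=42
  transport cost 396, fixed 226 → total 622.
Compare {H1}: transport cost 480 + fixed 147 = 627.
Compare {H2, H4}: transport cost 439 + fixed 217 = 656.
Compare {H3}: transport cost 548 + fixed 122 = 670.
All other subsets cost ≥ 627. Minimum total cost: 622.

622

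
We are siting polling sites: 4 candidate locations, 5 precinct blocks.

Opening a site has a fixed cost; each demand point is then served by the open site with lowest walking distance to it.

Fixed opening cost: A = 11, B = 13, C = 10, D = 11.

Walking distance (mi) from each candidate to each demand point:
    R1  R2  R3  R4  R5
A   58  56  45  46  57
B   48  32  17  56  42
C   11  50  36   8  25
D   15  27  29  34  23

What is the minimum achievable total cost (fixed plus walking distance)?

116

Open {B, C}: assign each demand point to its cheapest open site.
  R1→C 11, R2→B 32, R3→B 17, R4→C 8, R5→C 25
  walking distance 93, fixed 23 → total 116.
Compare {C, D}: walking distance 98 + fixed 21 = 119.
Compare {B, C, D}: walking distance 86 + fixed 34 = 120.
Compare {A, B, C}: walking distance 93 + fixed 34 = 127.
All other subsets cost ≥ 119. Minimum total cost: 116.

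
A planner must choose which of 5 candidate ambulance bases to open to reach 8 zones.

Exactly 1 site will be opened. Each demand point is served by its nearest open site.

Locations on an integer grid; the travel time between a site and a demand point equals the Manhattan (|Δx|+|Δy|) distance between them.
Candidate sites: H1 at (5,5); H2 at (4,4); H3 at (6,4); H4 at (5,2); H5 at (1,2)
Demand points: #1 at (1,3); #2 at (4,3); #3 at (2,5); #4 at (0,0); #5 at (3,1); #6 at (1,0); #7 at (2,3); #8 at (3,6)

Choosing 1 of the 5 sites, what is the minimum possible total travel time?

25

Open {H5}.
  #1→H5 1, #2→H5 4, #3→H5 4, #4→H5 3, #5→H5 3, #6→H5 2, #7→H5 2, #8→H5 6  ⇒ total 25.
Compare {H2}: total 33.
Compare {H4}: total 39.
No size-1 selection does better; minimum is 25.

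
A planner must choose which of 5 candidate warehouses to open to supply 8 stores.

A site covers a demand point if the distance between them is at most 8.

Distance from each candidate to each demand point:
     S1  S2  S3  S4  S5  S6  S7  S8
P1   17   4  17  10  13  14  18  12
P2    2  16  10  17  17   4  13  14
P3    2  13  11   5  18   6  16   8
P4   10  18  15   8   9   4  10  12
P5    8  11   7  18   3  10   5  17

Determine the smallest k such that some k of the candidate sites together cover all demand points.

Coverage sets (demand points within 8 of each site):
  P1: {S2}
  P2: {S1, S6}
  P3: {S1, S4, S6, S8}
  P4: {S4, S6}
  P5: {S1, S3, S5, S7}
No 2 sites suffice: every size-2 union leaves at least one demand point uncovered.
But {P1, P3, P5} covers everything, so the minimum is 3.

3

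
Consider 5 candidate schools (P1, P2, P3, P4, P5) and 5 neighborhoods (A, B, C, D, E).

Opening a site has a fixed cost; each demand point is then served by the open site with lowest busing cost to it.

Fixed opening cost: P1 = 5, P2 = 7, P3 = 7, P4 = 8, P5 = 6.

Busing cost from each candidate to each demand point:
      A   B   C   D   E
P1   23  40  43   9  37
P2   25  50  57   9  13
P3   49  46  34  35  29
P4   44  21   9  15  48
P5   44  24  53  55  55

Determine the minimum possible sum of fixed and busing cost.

92

Open {P2, P4}: assign each demand point to its cheapest open site.
  A→P2 25, B→P4 21, C→P4 9, D→P2 9, E→P2 13
  busing cost 77, fixed 15 → total 92.
Compare {P1, P2, P4}: busing cost 75 + fixed 20 = 95.
Compare {P2, P4, P5}: busing cost 77 + fixed 21 = 98.
Compare {P2, P3, P4}: busing cost 77 + fixed 22 = 99.
All other subsets cost ≥ 95. Minimum total cost: 92.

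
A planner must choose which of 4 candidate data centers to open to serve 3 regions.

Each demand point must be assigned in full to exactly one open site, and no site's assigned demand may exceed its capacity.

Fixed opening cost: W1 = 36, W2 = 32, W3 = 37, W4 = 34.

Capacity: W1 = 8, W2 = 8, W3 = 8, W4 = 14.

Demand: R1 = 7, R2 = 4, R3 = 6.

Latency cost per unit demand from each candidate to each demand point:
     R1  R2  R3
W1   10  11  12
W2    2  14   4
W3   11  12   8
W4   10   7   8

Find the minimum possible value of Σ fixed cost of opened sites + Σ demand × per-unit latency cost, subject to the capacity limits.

156

Open {W2, W4}; cheapest assignment that respects the capacities:
  W2 (cap 8, load 7): R1 — cost 7×2 = 14
  W4 (cap 14, load 10): R2, R3 — cost 4×7 + 6×8 = 76
  Shipping 90, fixed 66 → total 156.
  Any other capacity-feasible assignment to {W2, W4} ships for at least 90.
Compare {W1, W2, W4}: its best feasible assignment gives total 192.
Compare {W2, W3, W4}: its best feasible assignment gives total 193.
Every other set of open sites that can feasibly serve all demand totals ≥ 192 even under its best assignment. Minimum: 156.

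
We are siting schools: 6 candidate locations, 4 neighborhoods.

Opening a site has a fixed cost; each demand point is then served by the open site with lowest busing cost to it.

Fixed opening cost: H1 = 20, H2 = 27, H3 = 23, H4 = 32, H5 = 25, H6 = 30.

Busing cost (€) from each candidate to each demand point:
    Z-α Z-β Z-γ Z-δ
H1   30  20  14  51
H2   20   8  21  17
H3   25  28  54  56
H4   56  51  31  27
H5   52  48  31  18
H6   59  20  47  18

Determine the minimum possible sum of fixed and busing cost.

93

Open {H2}: assign each demand point to its cheapest open site.
  Z-α→H2 20, Z-β→H2 8, Z-γ→H2 21, Z-δ→H2 17
  busing cost 66, fixed 27 → total 93.
Compare {H1, H2}: busing cost 59 + fixed 47 = 106.
Compare {H2, H3}: busing cost 66 + fixed 50 = 116.
Compare {H2, H5}: busing cost 66 + fixed 52 = 118.
All other subsets cost ≥ 106. Minimum total cost: 93.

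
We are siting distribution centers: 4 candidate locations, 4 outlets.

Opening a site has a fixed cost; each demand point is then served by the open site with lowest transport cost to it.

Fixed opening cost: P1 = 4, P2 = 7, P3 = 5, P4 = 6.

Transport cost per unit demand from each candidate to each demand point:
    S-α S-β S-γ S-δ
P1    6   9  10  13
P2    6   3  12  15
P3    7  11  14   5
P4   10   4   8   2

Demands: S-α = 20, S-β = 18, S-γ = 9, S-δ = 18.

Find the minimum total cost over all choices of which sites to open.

295

Open {P2, P4}: assign each demand point to its cheapest open site.
  S-α→P2 20×6=120, S-β→P2 18×3=54, S-γ→P4 9×8=72, S-δ→P4 18×2=36
  transport cost 282, fixed 13 → total 295.
Compare {P1, P2, P4}: transport cost 282 + fixed 17 = 299.
Compare {P2, P3, P4}: transport cost 282 + fixed 18 = 300.
Compare {P1, P2, P3, P4}: transport cost 282 + fixed 22 = 304.
All other subsets cost ≥ 299. Minimum total cost: 295.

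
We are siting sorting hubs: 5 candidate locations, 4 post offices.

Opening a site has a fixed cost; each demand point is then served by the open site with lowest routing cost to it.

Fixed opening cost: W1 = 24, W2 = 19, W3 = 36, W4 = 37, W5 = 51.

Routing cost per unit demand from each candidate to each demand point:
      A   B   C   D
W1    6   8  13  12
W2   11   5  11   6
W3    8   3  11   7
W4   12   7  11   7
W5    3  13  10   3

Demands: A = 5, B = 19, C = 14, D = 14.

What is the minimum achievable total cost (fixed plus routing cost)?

Open {W3, W5}: assign each demand point to its cheapest open site.
  A→W5 5×3=15, B→W3 19×3=57, C→W5 14×10=140, D→W5 14×3=42
  routing cost 254, fixed 87 → total 341.
Compare {W2, W3, W5}: routing cost 254 + fixed 106 = 360.
Compare {W2, W5}: routing cost 292 + fixed 70 = 362.
Compare {W1, W3, W5}: routing cost 254 + fixed 111 = 365.
All other subsets cost ≥ 360. Minimum total cost: 341.

341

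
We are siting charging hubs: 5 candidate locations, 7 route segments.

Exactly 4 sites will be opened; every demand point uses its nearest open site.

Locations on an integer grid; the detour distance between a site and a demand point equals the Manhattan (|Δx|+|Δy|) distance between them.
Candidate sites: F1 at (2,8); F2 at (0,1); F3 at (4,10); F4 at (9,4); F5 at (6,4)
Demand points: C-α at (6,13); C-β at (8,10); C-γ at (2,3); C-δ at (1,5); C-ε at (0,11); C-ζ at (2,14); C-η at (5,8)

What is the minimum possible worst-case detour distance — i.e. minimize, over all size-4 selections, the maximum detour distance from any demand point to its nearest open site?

Open {F1, F2, F3, F4}.
  Farthest demand point is C-ζ at detour distance 6 (to F1); all others are ≤ 6.
With {F1, F2, F3, F5} the worst case is 6.
With {F1, F3, F4, F5} the worst case is 6.
No size-4 selection achieves below 6.

6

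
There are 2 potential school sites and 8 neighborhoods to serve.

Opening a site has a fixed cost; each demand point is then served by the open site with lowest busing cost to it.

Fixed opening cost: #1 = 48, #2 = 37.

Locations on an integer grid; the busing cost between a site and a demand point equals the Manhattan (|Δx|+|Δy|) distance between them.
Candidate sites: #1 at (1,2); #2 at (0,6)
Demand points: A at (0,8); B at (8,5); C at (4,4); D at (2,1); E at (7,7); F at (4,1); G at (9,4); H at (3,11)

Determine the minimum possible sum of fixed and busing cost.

Open {#2}: assign each demand point to its cheapest open site.
  A→#2 2, B→#2 9, C→#2 6, D→#2 7, E→#2 8, F→#2 9, G→#2 11, H→#2 8
  busing cost 60, fixed 37 → total 97.
Compare {#1}: busing cost 60 + fixed 48 = 108.
Compare {#1, #2}: busing cost 48 + fixed 85 = 133.

97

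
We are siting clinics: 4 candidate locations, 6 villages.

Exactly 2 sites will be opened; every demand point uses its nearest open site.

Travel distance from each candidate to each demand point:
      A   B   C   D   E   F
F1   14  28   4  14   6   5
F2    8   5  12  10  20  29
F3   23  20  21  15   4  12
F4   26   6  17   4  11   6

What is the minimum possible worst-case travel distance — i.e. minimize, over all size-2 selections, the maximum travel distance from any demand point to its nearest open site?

10

Open {F1, F2}.
  Farthest demand point is D at travel distance 10 (to F2); all others are ≤ 10.
With {F2, F3} the worst case is 12.
With {F2, F4} the worst case is 12.
No size-2 selection achieves below 10.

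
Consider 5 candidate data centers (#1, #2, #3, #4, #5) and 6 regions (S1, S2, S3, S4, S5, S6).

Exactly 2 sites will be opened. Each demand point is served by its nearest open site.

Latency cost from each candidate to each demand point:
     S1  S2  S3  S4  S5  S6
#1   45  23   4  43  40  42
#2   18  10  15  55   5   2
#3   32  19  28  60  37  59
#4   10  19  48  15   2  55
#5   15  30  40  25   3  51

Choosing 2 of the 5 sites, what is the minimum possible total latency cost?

54

Open {#2, #4}.
  S1→#4 10, S2→#2 10, S3→#2 15, S4→#4 15, S5→#4 2, S6→#2 2  ⇒ total 54.
Compare {#2, #5}: total 70.
Compare {#1, #2}: total 82.
No size-2 selection does better; minimum is 54.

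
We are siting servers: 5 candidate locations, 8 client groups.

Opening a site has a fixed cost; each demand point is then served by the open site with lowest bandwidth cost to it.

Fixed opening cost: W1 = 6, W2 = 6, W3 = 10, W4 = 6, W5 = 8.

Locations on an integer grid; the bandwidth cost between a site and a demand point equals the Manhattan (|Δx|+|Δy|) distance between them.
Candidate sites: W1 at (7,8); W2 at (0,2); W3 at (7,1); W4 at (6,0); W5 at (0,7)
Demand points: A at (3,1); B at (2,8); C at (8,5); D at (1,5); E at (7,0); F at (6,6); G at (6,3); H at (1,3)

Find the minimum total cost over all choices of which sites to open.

Open {W1, W2, W4}: assign each demand point to its cheapest open site.
  A→W2 4, B→W1 5, C→W1 4, D→W2 4, E→W4 1, F→W1 3, G→W4 3, H→W2 2
  bandwidth cost 26, fixed 18 → total 44.
Compare {W4, W5}: bandwidth cost 32 + fixed 14 = 46.
Compare {W1, W4, W5}: bandwidth cost 26 + fixed 20 = 46.
Compare {W2, W4}: bandwidth cost 35 + fixed 12 = 47.
All other subsets cost ≥ 46. Minimum total cost: 44.

44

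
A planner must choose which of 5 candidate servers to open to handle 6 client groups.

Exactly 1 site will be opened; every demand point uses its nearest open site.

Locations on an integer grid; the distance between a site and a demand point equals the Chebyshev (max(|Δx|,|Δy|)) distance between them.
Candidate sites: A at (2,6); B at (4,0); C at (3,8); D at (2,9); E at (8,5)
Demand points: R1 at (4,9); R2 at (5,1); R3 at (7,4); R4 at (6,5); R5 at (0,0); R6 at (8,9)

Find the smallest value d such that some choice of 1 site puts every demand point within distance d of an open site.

Open {A}.
  Farthest demand point is R5 at distance 6 (to A); all others are ≤ 6.
With {C} the worst case is 8.
With {E} the worst case is 8.
No size-1 selection achieves below 6.

6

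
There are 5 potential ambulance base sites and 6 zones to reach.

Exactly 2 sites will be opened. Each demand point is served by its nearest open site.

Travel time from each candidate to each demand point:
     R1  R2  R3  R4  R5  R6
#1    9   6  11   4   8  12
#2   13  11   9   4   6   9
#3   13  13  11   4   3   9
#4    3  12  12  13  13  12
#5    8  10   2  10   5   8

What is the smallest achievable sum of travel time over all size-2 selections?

Open {#1, #5}.
  R1→#5 8, R2→#1 6, R3→#5 2, R4→#1 4, R5→#5 5, R6→#5 8  ⇒ total 33.
Compare {#3, #5}: total 35.
Compare {#2, #5}: total 37.
No size-2 selection does better; minimum is 33.

33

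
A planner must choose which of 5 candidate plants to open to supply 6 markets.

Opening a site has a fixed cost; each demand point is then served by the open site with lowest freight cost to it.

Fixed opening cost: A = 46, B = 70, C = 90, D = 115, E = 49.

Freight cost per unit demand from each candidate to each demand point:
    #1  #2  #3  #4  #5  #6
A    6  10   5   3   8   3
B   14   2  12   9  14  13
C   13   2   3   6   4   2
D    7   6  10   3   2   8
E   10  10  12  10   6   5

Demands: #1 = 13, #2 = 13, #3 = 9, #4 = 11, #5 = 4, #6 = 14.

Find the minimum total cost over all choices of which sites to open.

344

Open {A, C}: assign each demand point to its cheapest open site.
  #1→A 13×6=78, #2→C 13×2=26, #3→C 9×3=27, #4→A 11×3=33, #5→C 4×4=16, #6→C 14×2=28
  freight cost 208, fixed 136 → total 344.
Compare {A, B}: freight cost 256 + fixed 116 = 372.
Compare {A, C, E}: freight cost 208 + fixed 185 = 393.
Compare {A}: freight cost 360 + fixed 46 = 406.
All other subsets cost ≥ 372. Minimum total cost: 344.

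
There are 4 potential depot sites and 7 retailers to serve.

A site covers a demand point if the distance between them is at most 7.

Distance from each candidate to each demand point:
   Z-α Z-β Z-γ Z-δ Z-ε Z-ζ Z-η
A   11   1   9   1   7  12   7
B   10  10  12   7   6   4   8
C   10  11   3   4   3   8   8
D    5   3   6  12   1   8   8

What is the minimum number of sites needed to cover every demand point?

3

Coverage sets (demand points within 7 of each site):
  A: {Z-β, Z-δ, Z-ε, Z-η}
  B: {Z-δ, Z-ε, Z-ζ}
  C: {Z-γ, Z-δ, Z-ε}
  D: {Z-α, Z-β, Z-γ, Z-ε}
No 2 sites suffice: every size-2 union leaves at least one demand point uncovered.
But {A, B, D} covers everything, so the minimum is 3.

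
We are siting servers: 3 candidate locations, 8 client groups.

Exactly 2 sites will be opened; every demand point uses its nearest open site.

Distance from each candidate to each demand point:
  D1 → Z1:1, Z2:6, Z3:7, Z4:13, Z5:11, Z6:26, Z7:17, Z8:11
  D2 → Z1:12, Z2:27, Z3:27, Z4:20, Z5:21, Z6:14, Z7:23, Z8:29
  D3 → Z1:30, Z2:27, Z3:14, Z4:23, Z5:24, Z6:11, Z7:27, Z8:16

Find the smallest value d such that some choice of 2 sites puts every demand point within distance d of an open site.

Open {D1, D2}.
  Farthest demand point is Z7 at distance 17 (to D1); all others are ≤ 17.
With {D1, D3} the worst case is 17.
With {D2, D3} the worst case is 27.
No size-2 selection achieves below 17.

17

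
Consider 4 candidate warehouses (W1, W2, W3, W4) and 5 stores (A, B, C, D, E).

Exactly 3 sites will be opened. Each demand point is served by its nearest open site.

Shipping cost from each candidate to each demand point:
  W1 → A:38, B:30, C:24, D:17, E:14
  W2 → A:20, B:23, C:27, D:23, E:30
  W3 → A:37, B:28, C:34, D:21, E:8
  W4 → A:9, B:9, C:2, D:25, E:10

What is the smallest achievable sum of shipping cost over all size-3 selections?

45

Open {W1, W3, W4}.
  A→W4 9, B→W4 9, C→W4 2, D→W1 17, E→W3 8  ⇒ total 45.
Compare {W1, W2, W4}: total 47.
Compare {W2, W3, W4}: total 49.
No size-3 selection does better; minimum is 45.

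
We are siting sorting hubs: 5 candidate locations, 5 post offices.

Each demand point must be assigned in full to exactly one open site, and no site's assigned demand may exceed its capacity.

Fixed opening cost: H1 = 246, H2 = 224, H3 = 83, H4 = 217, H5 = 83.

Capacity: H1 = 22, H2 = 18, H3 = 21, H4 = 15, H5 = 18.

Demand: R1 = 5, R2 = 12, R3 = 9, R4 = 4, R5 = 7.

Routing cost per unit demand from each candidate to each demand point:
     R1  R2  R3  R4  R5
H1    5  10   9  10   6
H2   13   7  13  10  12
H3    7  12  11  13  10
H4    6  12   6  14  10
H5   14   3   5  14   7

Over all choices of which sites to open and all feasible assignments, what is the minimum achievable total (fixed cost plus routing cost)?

462

Open {H3, H5}; cheapest assignment that respects the capacities:
  H3 (cap 21, load 21): R1, R3, R5 — cost 5×7 + 9×11 + 7×10 = 204
  H5 (cap 18, load 16): R2, R4 — cost 12×3 + 4×14 = 92
  Shipping 296, fixed 166 → total 462.
  Any other capacity-feasible assignment to {H3, H5} ships for at least 296.
Compare {H1, H5}: its best feasible assignment gives total 569.
Compare {H3, H4, H5}: its best feasible assignment gives total 625.
Every other set of open sites that can feasibly serve all demand totals ≥ 569 even under its best assignment. Minimum: 462.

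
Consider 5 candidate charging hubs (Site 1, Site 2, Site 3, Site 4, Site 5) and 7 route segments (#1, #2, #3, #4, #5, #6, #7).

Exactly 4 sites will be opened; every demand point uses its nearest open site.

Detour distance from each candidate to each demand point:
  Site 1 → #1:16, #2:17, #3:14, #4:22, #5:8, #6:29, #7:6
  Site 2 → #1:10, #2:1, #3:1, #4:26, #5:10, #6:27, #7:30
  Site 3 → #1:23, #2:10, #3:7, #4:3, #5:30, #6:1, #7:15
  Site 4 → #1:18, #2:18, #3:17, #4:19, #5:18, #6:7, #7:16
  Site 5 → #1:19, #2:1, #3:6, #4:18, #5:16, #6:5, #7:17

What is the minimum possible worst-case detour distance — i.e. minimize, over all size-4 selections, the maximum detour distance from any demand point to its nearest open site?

Open {Site 1, Site 2, Site 3, Site 4}.
  Farthest demand point is #1 at detour distance 10 (to Site 2); all others are ≤ 10.
With {Site 1, Site 2, Site 3, Site 5} the worst case is 10.
With {Site 2, Site 3, Site 4, Site 5} the worst case is 15.
No size-4 selection achieves below 10.

10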